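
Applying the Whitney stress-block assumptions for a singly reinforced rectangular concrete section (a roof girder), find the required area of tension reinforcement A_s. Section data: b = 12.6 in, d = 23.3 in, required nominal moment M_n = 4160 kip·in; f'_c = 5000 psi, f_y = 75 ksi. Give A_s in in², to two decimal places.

A_s ≈ 2.58 in²

From M_n = 0.85 f'_c a b (d − a/2):
a = d − √(d² − 2M_n/(0.85 f'_c b)) = 23.3 − √(23.3² − 2 × 4160/(0.85 × 5 × 12.6)) = 3.614 in.
A_s = 0.85 f'_c a b / f_y = 0.85 × 5 × 3.614 × 12.6 / 75 = 2.580 in².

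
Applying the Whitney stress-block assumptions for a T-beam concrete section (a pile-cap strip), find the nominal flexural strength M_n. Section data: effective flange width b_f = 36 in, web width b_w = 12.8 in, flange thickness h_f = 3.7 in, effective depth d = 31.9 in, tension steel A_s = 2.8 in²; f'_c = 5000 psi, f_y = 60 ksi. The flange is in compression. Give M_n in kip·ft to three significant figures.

M_n ≈ 439 kip·ft

Tension: T = A_s f_y = 2.8 × 60 = 168 kips.
Try a within the flange: a = T/(0.85 f'_c b_f) = 168/(0.85 × 5 × 36) = 1.098 in.
Since a = 1.098 ≤ h_f = 3.7 in, the stress block lies entirely in the flange; analyse as a rectangular beam of width b_f.
M_n = T(d − a/2) = 168 × (31.9 − 0.549) = 5267.0 kip·in.
M_n = 5267.0/12 = 438.92 kip·ft.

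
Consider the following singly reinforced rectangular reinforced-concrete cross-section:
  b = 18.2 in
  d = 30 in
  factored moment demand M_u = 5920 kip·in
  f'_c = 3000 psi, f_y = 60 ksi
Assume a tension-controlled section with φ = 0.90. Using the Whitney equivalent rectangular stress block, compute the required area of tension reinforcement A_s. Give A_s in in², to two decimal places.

M_n = M_u/φ = 5920/0.90 = 6577.78 kip·in.
From M_n = 0.85 f'_c a b (d − a/2):
a = d − √(d² − 2M_n/(0.85 f'_c b)) = 30 − √(30² − 2 × 6577.78/(0.85 × 3 × 18.2)) = 5.170 in.
A_s = 0.85 f'_c a b / f_y = 0.85 × 3 × 5.170 × 18.2 / 60 = 3.999 in².

A_s ≈ 4.00 in²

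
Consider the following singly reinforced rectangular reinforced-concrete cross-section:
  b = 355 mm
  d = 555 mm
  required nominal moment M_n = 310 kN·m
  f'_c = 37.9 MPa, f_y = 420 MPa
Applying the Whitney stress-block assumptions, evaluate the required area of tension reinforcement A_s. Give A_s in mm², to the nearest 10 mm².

With M_n = 0.85 f'_c a b (d − a/2), solve the quadratic for a:
a = d − √(d² − 2M_n/(0.85 f'_c b)) = 555 − √(555² − 2 × 310×10⁶/(0.85 × 37.9 × 355)) = 51.20 mm.
A_s = 0.85 f'_c a b / f_y = 0.85 × 37.9 × 51.20 × 355 / 420 = 1394.1 mm².

A_s ≈ 1390 mm²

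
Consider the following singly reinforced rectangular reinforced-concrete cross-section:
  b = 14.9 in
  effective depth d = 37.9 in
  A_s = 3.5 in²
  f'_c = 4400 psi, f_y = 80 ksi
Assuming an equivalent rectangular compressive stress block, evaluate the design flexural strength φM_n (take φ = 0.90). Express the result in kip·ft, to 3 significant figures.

T = A_s f_y = 3.5 × 80 = 280 kips.
a = T/(0.85 f'_c b) = 280/(0.85 × 4.4 × 14.9) = 5.025 in.
M_n = T(d − a/2) = 280 × (37.9 − 2.5125) = 9908.5 kip·in = 9908.5/12 = 825.71 kip·ft.
φM_n = 0.90 × 825.71 = 743.14 kip·ft.

φM_n ≈ 743 kip·ft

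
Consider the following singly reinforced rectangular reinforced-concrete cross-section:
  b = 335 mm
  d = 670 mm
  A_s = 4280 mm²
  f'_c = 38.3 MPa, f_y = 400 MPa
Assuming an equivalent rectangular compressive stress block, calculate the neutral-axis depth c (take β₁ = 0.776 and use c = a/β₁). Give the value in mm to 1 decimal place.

T = A_s f_y = 4280 × 400 = 1712000 N = 1712 kN.
Setting C = 0.85 f'_c a b equal to T: a = 1712000/(0.85 × 38.3 × 335) = 156.979 mm.
With β₁ = 0.776, c = a/β₁ = 156.979/0.776 = 202.3 mm.

c ≈ 202.3 mm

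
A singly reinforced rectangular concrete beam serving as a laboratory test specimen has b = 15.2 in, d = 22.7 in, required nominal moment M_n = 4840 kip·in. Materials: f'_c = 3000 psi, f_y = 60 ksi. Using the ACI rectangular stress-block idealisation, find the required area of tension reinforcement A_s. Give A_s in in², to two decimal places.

A_s ≈ 4.14 in²

From M_n = 0.85 f'_c a b (d − a/2):
a = d − √(d² − 2M_n/(0.85 f'_c b)) = 22.7 − √(22.7² − 2 × 4840/(0.85 × 3 × 15.2)) = 6.404 in.
A_s = 0.85 f'_c a b / f_y = 0.85 × 3 × 6.404 × 15.2 / 60 = 4.137 in².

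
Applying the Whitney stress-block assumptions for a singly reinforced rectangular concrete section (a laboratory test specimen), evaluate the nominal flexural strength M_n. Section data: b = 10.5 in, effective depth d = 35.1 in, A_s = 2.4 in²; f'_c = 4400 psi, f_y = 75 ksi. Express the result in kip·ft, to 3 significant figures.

T = A_s f_y = 2.4 × 75 = 180 kips.
a = T/(0.85 f'_c b) = 180/(0.85 × 4.4 × 10.5) = 4.584 in.
M_n = T(d − a/2) = 180 × (35.1 − 2.292) = 5905.4 kip·in = 5905.4/12 = 492.12 kip·ft.

M_n ≈ 492 kip·ft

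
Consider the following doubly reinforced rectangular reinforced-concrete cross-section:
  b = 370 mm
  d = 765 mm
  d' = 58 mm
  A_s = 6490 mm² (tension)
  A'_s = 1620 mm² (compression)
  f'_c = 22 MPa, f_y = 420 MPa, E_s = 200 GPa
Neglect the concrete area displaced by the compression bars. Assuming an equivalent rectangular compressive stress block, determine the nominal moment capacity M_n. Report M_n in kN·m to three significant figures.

M_n ≈ 1740 kN·m

Assume both tension and compression steel yield.
Net tension couple steel: A_s − A'_s = 4870 mm².
a = (A_s − A'_s) f_y / (0.85 f'_c b) = 2045400/(0.85 × 22 × 370) = 295.62 mm.
c = a/β₁ = 295.62/0.85 = 347.79 mm; ε'_s = 0.003(c − d')/c = 0.0025 ≥ f_y/E_s = 0.0021, so compression steel does yield.
M_n = (A_s − A'_s) f_y (d − a/2) + A'_s f_y (d − d') = [2045400 × (765 − 147.81) + 680400 × (765 − 58)] × 10⁻⁶ = 1262.40 + 481.04 = 1743.44 kN·m.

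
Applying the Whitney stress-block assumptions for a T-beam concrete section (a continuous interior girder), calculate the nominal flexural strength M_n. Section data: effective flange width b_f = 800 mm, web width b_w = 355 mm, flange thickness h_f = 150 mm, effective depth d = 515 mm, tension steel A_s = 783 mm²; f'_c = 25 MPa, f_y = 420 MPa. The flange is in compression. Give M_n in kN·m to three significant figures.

Tension: T = A_s f_y = 783 × 420 = 328860 N.
Try a within the flange: a = T/(0.85 f'_c b_f) = 328860/(0.85 × 25 × 800) = 19.34 mm.
Since a = 19.34 ≤ h_f = 150 mm, the stress block lies entirely in the flange; analyse as a rectangular beam of width b_f.
M_n = T(d − a/2) = 328860 × (515 − 9.67) = 166.18 × 10⁶ N·mm.
M_n = 166.18 kN·m.

M_n ≈ 166 kN·m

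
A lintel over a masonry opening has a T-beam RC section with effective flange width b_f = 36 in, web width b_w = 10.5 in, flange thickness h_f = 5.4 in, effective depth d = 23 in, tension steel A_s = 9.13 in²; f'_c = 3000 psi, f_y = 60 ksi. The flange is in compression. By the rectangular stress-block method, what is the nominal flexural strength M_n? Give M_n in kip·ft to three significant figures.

M_n ≈ 911 kip·ft

Tension: T = A_s f_y = 9.13 × 60 = 547.8 kips.
Try a within the flange: a = T/(0.85 f'_c b_f) = 547.8/(0.85 × 3 × 36) = 5.967 in.
a = 5.967 > h_f = 5.4 in: the block extends into the web. Split into flange-overhang and web parts.
C_f = 0.85 f'_c (b_f − b_w) h_f = 0.85 × 3 × (36 − 10.5) × 5.4 = 351.1 kips.
Remaining web compression depth: a_w = (T − C_f)/(0.85 f'_c b_w) = (547.8 − 351.1)/(0.85 × 3 × 10.5) = 7.346 in.
M_n = C_f(d − h_f/2) + (T − C_f)(d − a_w/2) = 351.1 × (23 − 2.7) + 196.7 × (23 − 3.673) = 7127.3 + 3801.6 = 10928.9 kip·in.
M_n = 10928.9/12 = 910.74 kip·ft.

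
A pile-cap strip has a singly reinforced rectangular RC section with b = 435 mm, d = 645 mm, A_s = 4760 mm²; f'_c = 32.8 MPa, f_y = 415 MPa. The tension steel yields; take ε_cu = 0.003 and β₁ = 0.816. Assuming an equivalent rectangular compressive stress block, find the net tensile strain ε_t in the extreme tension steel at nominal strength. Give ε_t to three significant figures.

a = A_s f_y/(0.85 f'_c b) = 162.88 mm.
β₁ = 0.816, so c = a/β₁ = 162.88/0.816 = 199.61 mm.
From the linear strain diagram with ε_cu = 0.003: ε_t = 0.003 (d − c)/c = 0.003 × (645 − 199.61)/199.61 = 0.00669.
Since ε_t ≥ 0.005, the section is tension-controlled.

ε_t ≈ 0.00669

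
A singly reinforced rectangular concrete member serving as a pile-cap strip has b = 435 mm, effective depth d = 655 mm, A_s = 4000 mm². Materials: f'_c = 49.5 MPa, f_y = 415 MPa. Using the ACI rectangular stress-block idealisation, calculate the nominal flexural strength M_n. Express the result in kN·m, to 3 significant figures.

M_n ≈ 1010 kN·m

T = A_s f_y = 4000 × 415 = 1660000 N = 1660 kN.
From C = T: a = T/(0.85 f'_c b) = 1660000/(0.85 × 49.5 × 435) = 90.70 mm.
M_n = T(d − a/2) = 1660 kN × (655 − 45.35) mm = 1012.02 kN·m.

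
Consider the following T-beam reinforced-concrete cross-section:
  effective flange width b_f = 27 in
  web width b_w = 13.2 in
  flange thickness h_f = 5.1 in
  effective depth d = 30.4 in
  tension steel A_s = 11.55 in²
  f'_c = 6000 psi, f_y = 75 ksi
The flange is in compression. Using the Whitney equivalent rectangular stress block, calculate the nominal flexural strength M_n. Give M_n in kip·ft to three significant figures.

M_n ≈ 1960 kip·ft

Tension: T = A_s f_y = 11.55 × 75 = 866.25 kips.
Try a within the flange: a = T/(0.85 f'_c b_f) = 866.25/(0.85 × 6 × 27) = 6.291 in.
a = 6.291 > h_f = 5.1 in: the block extends into the web. Split into flange-overhang and web parts.
C_f = 0.85 f'_c (b_f − b_w) h_f = 0.85 × 6 × (27 − 13.2) × 5.1 = 358.9 kips.
Remaining web compression depth: a_w = (T − C_f)/(0.85 f'_c b_w) = (866.25 − 358.9)/(0.85 × 6 × 13.2) = 7.536 in.
M_n = C_f(d − h_f/2) + (T − C_f)(d − a_w/2) = 358.9 × (30.4 − 2.55) + 507.35 × (30.4 − 3.768) = 9995.4 + 13511.7 = 23507.1 kip·in.
M_n = 23507.1/12 = 1958.93 kip·ft.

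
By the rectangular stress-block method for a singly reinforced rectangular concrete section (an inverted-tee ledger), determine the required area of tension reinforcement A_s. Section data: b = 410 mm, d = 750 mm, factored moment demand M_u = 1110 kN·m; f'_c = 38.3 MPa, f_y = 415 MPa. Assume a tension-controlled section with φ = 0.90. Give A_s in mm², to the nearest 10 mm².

A_s ≈ 4360 mm²

M_n = M_u/φ = 1110/0.90 = 1233.33 kN·m.
With M_n = 0.85 f'_c a b (d − a/2), solve the quadratic for a:
a = d − √(d² − 2M_n/(0.85 f'_c b)) = 750 − √(750² − 2 × 1233.33×10⁶/(0.85 × 38.3 × 410)) = 135.43 mm.
A_s = 0.85 f'_c a b / f_y = 0.85 × 38.3 × 135.43 × 410 / 415 = 4355.8 mm².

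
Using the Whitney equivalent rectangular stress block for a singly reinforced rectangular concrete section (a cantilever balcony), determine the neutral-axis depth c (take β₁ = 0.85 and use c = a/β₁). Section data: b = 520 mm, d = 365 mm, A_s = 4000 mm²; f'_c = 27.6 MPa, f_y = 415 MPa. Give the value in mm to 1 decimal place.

c ≈ 160.1 mm

T = A_s f_y = 4000 × 415 = 1660000 N = 1660 kN.
Setting C = 0.85 f'_c a b equal to T: a = 1660000/(0.85 × 27.6 × 520) = 136.074 mm.
With β₁ = 0.85, c = a/β₁ = 136.074/0.85 = 160.1 mm.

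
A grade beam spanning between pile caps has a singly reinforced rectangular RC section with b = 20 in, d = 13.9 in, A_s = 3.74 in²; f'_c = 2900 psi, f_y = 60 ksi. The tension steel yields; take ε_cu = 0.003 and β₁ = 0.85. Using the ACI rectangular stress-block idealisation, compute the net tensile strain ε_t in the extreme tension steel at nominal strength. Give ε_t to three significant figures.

a = A_s f_y/(0.85 f'_c b) = 4.552 in.
β₁ = 0.85, so c = a/β₁ = 4.552/0.85 = 5.355 in.
From the linear strain diagram with ε_cu = 0.003: ε_t = 0.003 (d − c)/c = 0.003 × (13.9 − 5.355)/5.355 = 0.00479.
ε_t is between 0.004 and 0.005 — transition zone.

ε_t ≈ 0.00479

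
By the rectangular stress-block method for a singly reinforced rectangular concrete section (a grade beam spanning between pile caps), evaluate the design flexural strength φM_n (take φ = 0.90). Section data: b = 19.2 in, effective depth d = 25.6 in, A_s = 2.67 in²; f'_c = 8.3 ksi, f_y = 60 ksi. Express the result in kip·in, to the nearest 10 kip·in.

T = A_s f_y = 2.67 × 60 = 160.2 kips.
a = T/(0.85 f'_c b) = 160.2/(0.85 × 8.3 × 19.2) = 1.183 in.
M_n = T(d − a/2) = 160.2 × (25.6 − 0.5915) = 4006.4 kip·in.
φM_n = 0.90 × 4006.4 = 3605.8 kip·in.

φM_n ≈ 3610 kip·in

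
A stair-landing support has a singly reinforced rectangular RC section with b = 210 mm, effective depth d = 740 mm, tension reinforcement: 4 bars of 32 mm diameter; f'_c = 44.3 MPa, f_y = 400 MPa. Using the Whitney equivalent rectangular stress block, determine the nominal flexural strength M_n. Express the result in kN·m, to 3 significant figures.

A_s = 4 × 804 = 3216 mm².
T = A_s f_y = 3216 × 400 = 1286400 N = 1286.4 kN.
From C = T: a = T/(0.85 f'_c b) = 1286400/(0.85 × 44.3 × 210) = 162.68 mm.
M_n = T(d − a/2) = 1286.4 kN × (740 − 81.34) mm = 847.30 kN·m.

M_n ≈ 847 kN·m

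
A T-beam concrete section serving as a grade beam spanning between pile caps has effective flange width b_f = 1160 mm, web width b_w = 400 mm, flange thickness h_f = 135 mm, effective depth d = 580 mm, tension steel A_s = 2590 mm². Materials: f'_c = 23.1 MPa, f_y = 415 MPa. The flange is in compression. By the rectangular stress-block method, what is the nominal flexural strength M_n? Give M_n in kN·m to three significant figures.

M_n ≈ 598 kN·m

Tension: T = A_s f_y = 2590 × 415 = 1074850 N.
Try a within the flange: a = T/(0.85 f'_c b_f) = 1074850/(0.85 × 23.1 × 1160) = 47.19 mm.
Since a = 47.19 ≤ h_f = 135 mm, the stress block lies entirely in the flange; analyse as a rectangular beam of width b_f.
M_n = T(d − a/2) = 1074850 × (580 − 23.595) = 598.05 × 10⁶ N·mm.
M_n = 598.05 kN·m.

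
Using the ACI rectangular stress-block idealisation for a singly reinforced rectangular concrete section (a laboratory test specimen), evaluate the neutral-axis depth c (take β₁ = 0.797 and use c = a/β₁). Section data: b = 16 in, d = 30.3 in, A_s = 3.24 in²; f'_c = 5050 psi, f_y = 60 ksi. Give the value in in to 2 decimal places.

c ≈ 3.55 in

T = A_s f_y = 3.24 × 60 = 194.4 kips.
a = T/(0.85 f'_c b) = 194.4/(0.85 × 5.05 × 16) = 2.8305 in.
With β₁ = 0.797, c = a/β₁ = 2.8305/0.797 = 3.55 in.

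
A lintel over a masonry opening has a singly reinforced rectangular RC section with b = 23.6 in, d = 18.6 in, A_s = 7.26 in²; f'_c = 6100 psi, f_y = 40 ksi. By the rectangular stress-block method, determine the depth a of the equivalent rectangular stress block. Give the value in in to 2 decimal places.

a ≈ 2.37 in

T = A_s f_y = 7.26 × 40 = 290.4 kips.
a = T/(0.85 f'_c b) = 290.4/(0.85 × 6.1 × 23.6) = 2.37 in.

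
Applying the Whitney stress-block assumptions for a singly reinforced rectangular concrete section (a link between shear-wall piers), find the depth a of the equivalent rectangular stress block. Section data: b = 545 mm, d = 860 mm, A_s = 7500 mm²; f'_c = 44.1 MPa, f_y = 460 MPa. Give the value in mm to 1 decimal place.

T = A_s f_y = 7500 × 460 = 3450000 N = 3450 kN.
Setting C = 0.85 f'_c a b equal to T: a = 3450000/(0.85 × 44.1 × 545) = 168.9 mm.

a ≈ 168.9 mm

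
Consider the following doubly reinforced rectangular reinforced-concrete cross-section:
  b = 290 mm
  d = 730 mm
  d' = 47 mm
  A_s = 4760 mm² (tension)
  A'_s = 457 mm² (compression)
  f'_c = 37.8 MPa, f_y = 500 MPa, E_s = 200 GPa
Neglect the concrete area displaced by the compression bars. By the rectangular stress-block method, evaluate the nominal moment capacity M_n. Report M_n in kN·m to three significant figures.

M_n ≈ 1480 kN·m

Assume both tension and compression steel yield.
Net tension couple steel: A_s − A'_s = 4303 mm².
a = (A_s − A'_s) f_y / (0.85 f'_c b) = 2151500/(0.85 × 37.8 × 290) = 230.90 mm.
c = a/β₁ = 230.90/0.78 = 296.03 mm; ε'_s = 0.003(c − d')/c = 0.0025 ≥ f_y/E_s = 0.0025, so compression steel does yield.
M_n = (A_s − A'_s) f_y (d − a/2) + A'_s f_y (d − d') = [2151500 × (730 − 115.45) + 228500 × (730 − 47)] × 10⁻⁶ = 1322.20 + 156.07 = 1478.27 kN·m.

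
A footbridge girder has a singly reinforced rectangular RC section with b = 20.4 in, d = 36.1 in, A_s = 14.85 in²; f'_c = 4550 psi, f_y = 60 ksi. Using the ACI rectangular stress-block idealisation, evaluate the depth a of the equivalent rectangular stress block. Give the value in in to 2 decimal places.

T = A_s f_y = 14.85 × 60 = 891 kips.
a = T/(0.85 f'_c b) = 891/(0.85 × 4.55 × 20.4) = 11.29 in.

a ≈ 11.29 in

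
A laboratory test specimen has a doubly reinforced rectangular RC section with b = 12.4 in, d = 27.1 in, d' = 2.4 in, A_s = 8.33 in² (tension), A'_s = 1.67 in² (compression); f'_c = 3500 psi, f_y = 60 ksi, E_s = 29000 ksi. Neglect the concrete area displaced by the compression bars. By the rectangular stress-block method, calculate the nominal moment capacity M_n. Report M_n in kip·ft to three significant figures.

M_n ≈ 928 kip·ft

Assume both steels yield.
a = (A_s − A'_s) f_y/(0.85 f'_c b) = (8.33 − 1.67) × 60/(0.85 × 3.5 × 12.4) = 10.832 in.
c = a/β₁ = 10.832/0.85 = 12.744 in; ε'_s = 0.003(c − d')/c = 0.0024 ≥ ε_y = 0.0021, so the compression steel yields.
M_n = (A_s − A'_s) f_y (d − a/2) + A'_s f_y (d − d') = 399.6 × (27.1 − 5.416) + 100.2 × (27.1 − 2.4) = 8664.9 + 2474.9 = 11139.8 kip·in = 11139.8/12 = 928.32 kip·ft.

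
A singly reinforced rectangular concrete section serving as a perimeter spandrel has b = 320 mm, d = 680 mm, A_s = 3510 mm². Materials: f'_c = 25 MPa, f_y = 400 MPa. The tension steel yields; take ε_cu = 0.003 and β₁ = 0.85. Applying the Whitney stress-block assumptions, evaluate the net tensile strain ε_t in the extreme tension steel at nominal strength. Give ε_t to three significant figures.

a = A_s f_y/(0.85 f'_c b) = 206.47 mm.
β₁ = 0.85, so c = a/β₁ = 206.47/0.85 = 242.91 mm.
From the linear strain diagram with ε_cu = 0.003: ε_t = 0.003 (d − c)/c = 0.003 × (680 − 242.91)/242.91 = 0.00540.
Since ε_t ≥ 0.005, the section is tension-controlled.

ε_t ≈ 0.00540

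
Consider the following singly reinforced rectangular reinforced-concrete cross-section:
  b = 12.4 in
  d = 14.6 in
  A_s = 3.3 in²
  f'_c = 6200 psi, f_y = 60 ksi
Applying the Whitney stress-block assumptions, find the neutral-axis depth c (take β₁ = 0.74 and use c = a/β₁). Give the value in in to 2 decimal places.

T = A_s f_y = 3.3 × 60 = 198 kips.
a = T/(0.85 f'_c b) = 198/(0.85 × 6.2 × 12.4) = 3.0299 in.
With β₁ = 0.74, c = a/β₁ = 3.0299/0.74 = 4.09 in.

c ≈ 4.09 in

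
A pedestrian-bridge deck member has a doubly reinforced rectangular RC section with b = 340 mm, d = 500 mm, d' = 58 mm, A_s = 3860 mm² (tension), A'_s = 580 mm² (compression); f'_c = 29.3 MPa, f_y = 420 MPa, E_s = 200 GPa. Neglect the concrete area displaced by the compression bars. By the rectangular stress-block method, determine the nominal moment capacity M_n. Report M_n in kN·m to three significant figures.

M_n ≈ 684 kN·m

Assume both tension and compression steel yield.
Net tension couple steel: A_s − A'_s = 3280 mm².
a = (A_s − A'_s) f_y / (0.85 f'_c b) = 1377600/(0.85 × 29.3 × 340) = 162.69 mm.
c = a/β₁ = 162.69/0.841 = 193.45 mm; ε'_s = 0.003(c − d')/c = 0.0021 ≥ f_y/E_s = 0.0021, so compression steel does yield.
M_n = (A_s − A'_s) f_y (d − a/2) + A'_s f_y (d − d') = [1377600 × (500 − 81.345) + 243600 × (500 − 58)] × 10⁻⁶ = 576.74 + 107.67 = 684.41 kN·m.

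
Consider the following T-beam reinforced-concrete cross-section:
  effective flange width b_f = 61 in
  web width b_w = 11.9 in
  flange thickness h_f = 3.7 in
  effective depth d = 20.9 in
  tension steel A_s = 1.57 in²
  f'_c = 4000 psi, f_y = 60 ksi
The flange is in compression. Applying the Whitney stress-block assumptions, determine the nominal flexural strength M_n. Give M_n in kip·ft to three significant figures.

Tension: T = A_s f_y = 1.57 × 60 = 94.2 kips.
Try a within the flange: a = T/(0.85 f'_c b_f) = 94.2/(0.85 × 4 × 61) = 0.454 in.
Since a = 0.454 ≤ h_f = 3.7 in, the stress block lies entirely in the flange; analyse as a rectangular beam of width b_f.
M_n = T(d − a/2) = 94.2 × (20.9 − 0.227) = 1947.4 kip·in.
M_n = 1947.4/12 = 162.28 kip·ft.

M_n ≈ 162 kip·ft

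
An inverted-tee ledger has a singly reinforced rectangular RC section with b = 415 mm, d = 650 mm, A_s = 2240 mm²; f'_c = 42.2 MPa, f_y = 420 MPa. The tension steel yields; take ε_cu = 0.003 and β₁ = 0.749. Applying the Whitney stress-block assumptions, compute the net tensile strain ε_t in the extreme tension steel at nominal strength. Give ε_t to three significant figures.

ε_t ≈ 0.0201

a = A_s f_y/(0.85 f'_c b) = 63.20 mm.
β₁ = 0.749, so c = a/β₁ = 63.20/0.749 = 84.38 mm.
From the linear strain diagram with ε_cu = 0.003: ε_t = 0.003 (d − c)/c = 0.003 × (650 − 84.38)/84.38 = 0.0201.
Since ε_t ≥ 0.005, the section is tension-controlled.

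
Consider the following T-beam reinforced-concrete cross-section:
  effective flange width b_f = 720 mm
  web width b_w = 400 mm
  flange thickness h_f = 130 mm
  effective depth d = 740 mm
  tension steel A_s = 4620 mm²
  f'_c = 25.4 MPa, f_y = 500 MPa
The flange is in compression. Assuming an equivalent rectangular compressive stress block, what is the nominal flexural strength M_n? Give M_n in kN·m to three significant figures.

Tension: T = A_s f_y = 4620 × 500 = 2310000 N.
Try a within the flange: a = T/(0.85 f'_c b_f) = 2310000/(0.85 × 25.4 × 720) = 148.60 mm.
a = 148.60 > h_f = 130 mm: the block extends into the web. Split into flange-overhang and web parts.
C_f = 0.85 f'_c (b_f − b_w) h_f = 0.85 × 25.4 × (720 − 400) × 130 = 898144 N.
Remaining web compression depth: a_w = (T − C_f)/(0.85 f'_c b_w) = (2310000 − 898144)/(0.85 × 25.4 × 400) = 163.48 mm.
M_n = C_f(d − h_f/2) + (T − C_f)(d − a_w/2) = 898144 × (740 − 65) + 1411856 × (740 − 81.74) = 606.25 + 929.37 = 1535.62 × 10⁶ N·mm.
M_n = 1535.62 kN·m.

M_n ≈ 1540 kN·m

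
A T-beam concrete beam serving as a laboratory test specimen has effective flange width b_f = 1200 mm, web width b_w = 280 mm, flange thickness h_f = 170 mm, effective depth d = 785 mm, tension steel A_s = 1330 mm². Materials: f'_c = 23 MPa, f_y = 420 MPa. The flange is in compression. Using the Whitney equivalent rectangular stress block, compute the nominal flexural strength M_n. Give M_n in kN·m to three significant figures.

M_n ≈ 432 kN·m

Tension: T = A_s f_y = 1330 × 420 = 558600 N.
Try a within the flange: a = T/(0.85 f'_c b_f) = 558600/(0.85 × 23 × 1200) = 23.81 mm.
Since a = 23.81 ≤ h_f = 170 mm, the stress block lies entirely in the flange; analyse as a rectangular beam of width b_f.
M_n = T(d − a/2) = 558600 × (785 − 11.905) = 431.85 × 10⁶ N·mm.
M_n = 431.85 kN·m.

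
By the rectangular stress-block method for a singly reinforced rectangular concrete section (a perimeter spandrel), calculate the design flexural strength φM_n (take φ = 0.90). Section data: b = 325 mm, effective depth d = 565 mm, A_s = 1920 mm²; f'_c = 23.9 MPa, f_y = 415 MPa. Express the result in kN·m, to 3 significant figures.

φM_n ≈ 362 kN·m

T = A_s f_y = 1920 × 415 = 796800 N = 796.8 kN.
From C = T: a = T/(0.85 f'_c b) = 796800/(0.85 × 23.9 × 325) = 120.68 mm.
M_n = T(d − a/2) = 796.8 kN × (565 − 60.34) mm = 402.11 kN·m.
φM_n = 0.90 × 402.11 = 361.90 kN·m.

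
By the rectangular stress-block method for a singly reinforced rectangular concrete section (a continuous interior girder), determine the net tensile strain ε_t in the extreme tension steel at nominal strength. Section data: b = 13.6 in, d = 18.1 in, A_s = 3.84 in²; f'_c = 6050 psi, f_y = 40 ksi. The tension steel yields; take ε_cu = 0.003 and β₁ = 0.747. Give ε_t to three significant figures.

ε_t ≈ 0.0155

a = A_s f_y/(0.85 f'_c b) = 2.196 in.
β₁ = 0.747, so c = a/β₁ = 2.196/0.747 = 2.940 in.
From the linear strain diagram with ε_cu = 0.003: ε_t = 0.003 (d − c)/c = 0.003 × (18.1 − 2.940)/2.940 = 0.0155.
Since ε_t ≥ 0.005, the section is tension-controlled.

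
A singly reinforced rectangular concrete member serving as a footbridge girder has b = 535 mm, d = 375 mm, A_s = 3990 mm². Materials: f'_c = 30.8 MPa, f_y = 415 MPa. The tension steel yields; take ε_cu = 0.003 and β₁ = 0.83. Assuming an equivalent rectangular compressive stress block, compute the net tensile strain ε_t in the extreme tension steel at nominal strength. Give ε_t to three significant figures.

a = A_s f_y/(0.85 f'_c b) = 118.22 mm.
β₁ = 0.83, so c = a/β₁ = 118.22/0.83 = 142.43 mm.
From the linear strain diagram with ε_cu = 0.003: ε_t = 0.003 (d − c)/c = 0.003 × (375 − 142.43)/142.43 = 0.00490.
ε_t is between 0.004 and 0.005 — transition zone.

ε_t ≈ 0.00490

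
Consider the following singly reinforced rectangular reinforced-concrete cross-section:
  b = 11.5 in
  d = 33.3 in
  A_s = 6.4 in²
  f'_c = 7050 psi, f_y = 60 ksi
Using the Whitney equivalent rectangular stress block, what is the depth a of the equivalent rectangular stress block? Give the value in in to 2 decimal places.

a ≈ 5.57 in

T = A_s f_y = 6.4 × 60 = 384 kips.
a = T/(0.85 f'_c b) = 384/(0.85 × 7.05 × 11.5) = 5.57 in.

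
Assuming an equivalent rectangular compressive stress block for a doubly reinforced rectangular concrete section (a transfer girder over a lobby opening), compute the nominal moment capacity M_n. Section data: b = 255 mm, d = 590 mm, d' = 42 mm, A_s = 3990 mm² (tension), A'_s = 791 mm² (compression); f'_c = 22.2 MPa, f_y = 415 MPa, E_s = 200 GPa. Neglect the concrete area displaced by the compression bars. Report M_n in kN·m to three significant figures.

M_n ≈ 780 kN·m

Assume both tension and compression steel yield.
Net tension couple steel: A_s − A'_s = 3199 mm².
a = (A_s − A'_s) f_y / (0.85 f'_c b) = 1327585/(0.85 × 22.2 × 255) = 275.90 mm.
c = a/β₁ = 275.90/0.85 = 324.59 mm; ε'_s = 0.003(c − d')/c = 0.0026 ≥ f_y/E_s = 0.0021, so compression steel does yield.
M_n = (A_s − A'_s) f_y (d − a/2) + A'_s f_y (d − d') = [1327585 × (590 − 137.95) + 328265 × (590 − 42)] × 10⁻⁶ = 600.13 + 179.89 = 780.02 kN·m.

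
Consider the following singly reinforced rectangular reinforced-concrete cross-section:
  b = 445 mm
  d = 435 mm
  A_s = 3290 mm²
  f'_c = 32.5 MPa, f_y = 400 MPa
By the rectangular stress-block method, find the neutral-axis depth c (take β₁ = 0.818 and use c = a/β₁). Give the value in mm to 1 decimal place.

T = A_s f_y = 3290 × 400 = 1316000 N = 1316 kN.
Setting C = 0.85 f'_c a b equal to T: a = 1316000/(0.85 × 32.5 × 445) = 107.052 mm.
With β₁ = 0.818, c = a/β₁ = 107.052/0.818 = 130.9 mm.

c ≈ 130.9 mm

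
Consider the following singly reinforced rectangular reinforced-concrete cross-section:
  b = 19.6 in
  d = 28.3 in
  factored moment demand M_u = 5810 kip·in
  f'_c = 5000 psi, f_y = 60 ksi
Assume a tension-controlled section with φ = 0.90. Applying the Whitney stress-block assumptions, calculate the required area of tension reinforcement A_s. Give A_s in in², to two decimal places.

A_s ≈ 4.01 in²

M_n = M_u/φ = 5810/0.90 = 6455.56 kip·in.
From M_n = 0.85 f'_c a b (d − a/2):
a = d − √(d² − 2M_n/(0.85 f'_c b)) = 28.3 − √(28.3² − 2 × 6455.56/(0.85 × 5 × 19.6)) = 2.886 in.
A_s = 0.85 f'_c a b / f_y = 0.85 × 5 × 2.886 × 19.6 / 60 = 4.007 in².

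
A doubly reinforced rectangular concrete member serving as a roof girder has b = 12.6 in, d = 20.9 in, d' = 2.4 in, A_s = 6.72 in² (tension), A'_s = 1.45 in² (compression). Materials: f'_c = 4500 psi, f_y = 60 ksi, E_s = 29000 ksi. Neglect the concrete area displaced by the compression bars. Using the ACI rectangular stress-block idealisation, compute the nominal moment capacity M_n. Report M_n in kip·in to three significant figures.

Assume both steels yield.
a = (A_s − A'_s) f_y/(0.85 f'_c b) = (6.72 − 1.45) × 60/(0.85 × 4.5 × 12.6) = 6.561 in.
c = a/β₁ = 6.561/0.825 = 7.953 in; ε'_s = 0.003(c − d')/c = 0.0021 ≥ ε_y = 0.0021, so the compression steel yields.
M_n = (A_s − A'_s) f_y (d − a/2) + A'_s f_y (d − d') = 316.2 × (20.9 − 3.2805) + 87 × (20.9 − 2.4) = 5571.3 + 1609.5 = 7180.8 kip·in.

M_n ≈ 7180 kip·in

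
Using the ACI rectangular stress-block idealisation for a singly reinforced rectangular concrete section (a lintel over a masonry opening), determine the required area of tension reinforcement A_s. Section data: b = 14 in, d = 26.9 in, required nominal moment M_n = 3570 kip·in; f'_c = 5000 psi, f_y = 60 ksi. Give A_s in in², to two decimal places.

A_s ≈ 2.31 in²

From M_n = 0.85 f'_c a b (d − a/2):
a = d − √(d² − 2M_n/(0.85 f'_c b)) = 26.9 − √(26.9² − 2 × 3570/(0.85 × 5 × 14)) = 2.332 in.
A_s = 0.85 f'_c a b / f_y = 0.85 × 5 × 2.332 × 14 / 60 = 2.313 in².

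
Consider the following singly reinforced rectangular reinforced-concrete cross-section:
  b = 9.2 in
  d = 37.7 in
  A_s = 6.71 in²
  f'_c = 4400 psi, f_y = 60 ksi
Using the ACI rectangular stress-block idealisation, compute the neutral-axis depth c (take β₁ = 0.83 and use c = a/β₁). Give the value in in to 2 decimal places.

c ≈ 14.10 in

T = A_s f_y = 6.71 × 60 = 402.6 kips.
a = T/(0.85 f'_c b) = 402.6/(0.85 × 4.4 × 9.2) = 11.7008 in.
With β₁ = 0.83, c = a/β₁ = 11.7008/0.83 = 14.10 in.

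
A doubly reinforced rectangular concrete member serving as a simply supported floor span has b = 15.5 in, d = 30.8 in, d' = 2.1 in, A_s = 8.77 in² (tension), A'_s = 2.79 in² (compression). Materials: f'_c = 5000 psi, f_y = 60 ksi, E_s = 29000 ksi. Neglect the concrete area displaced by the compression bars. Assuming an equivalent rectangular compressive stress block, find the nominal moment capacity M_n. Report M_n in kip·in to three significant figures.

Assume both steels yield.
a = (A_s − A'_s) f_y/(0.85 f'_c b) = (8.77 − 2.79) × 60/(0.85 × 5 × 15.5) = 5.447 in.
c = a/β₁ = 5.447/0.8 = 6.809 in; ε'_s = 0.003(c − d')/c = 0.0021 ≥ ε_y = 0.0021, so the compression steel yields.
M_n = (A_s − A'_s) f_y (d − a/2) + A'_s f_y (d − d') = 358.8 × (30.8 − 2.7235) + 167.4 × (30.8 − 2.1) = 10073.8 + 4804.4 = 14878.2 kip·in.

M_n ≈ 14900 kip·in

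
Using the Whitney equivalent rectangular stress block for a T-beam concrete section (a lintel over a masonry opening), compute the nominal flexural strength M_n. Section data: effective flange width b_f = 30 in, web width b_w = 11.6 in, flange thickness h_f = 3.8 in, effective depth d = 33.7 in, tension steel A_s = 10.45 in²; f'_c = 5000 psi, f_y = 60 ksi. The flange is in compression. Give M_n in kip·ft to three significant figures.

M_n ≈ 1620 kip·ft

Tension: T = A_s f_y = 10.45 × 60 = 627 kips.
Try a within the flange: a = T/(0.85 f'_c b_f) = 627/(0.85 × 5 × 30) = 4.918 in.
a = 4.918 > h_f = 3.8 in: the block extends into the web. Split into flange-overhang and web parts.
C_f = 0.85 f'_c (b_f − b_w) h_f = 0.85 × 5 × (30 − 11.6) × 3.8 = 297.2 kips.
Remaining web compression depth: a_w = (T − C_f)/(0.85 f'_c b_w) = (627 − 297.2)/(0.85 × 5 × 11.6) = 6.690 in.
M_n = C_f(d − h_f/2) + (T − C_f)(d − a_w/2) = 297.2 × (33.7 − 1.9) + 329.8 × (33.7 − 3.345) = 9451.0 + 10011.1 = 19462.1 kip·in.
M_n = 19462.1/12 = 1621.84 kip·ft.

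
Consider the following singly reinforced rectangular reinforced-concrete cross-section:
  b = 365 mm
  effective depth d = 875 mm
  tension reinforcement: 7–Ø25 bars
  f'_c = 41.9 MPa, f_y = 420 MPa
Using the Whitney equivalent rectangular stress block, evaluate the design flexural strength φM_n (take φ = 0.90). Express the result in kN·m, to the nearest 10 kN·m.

A_s = 7 × 491 = 3437 mm².
T = A_s f_y = 3437 × 420 = 1443540 N = 1443.54 kN.
From C = T: a = T/(0.85 f'_c b) = 1443540/(0.85 × 41.9 × 365) = 111.05 mm.
M_n = T(d − a/2) = 1443.54 kN × (875 − 55.525) mm = 1182.94 kN·m.
φM_n = 0.90 × 1182.94 = 1064.65 kN·m.

φM_n ≈ 1060 kN·m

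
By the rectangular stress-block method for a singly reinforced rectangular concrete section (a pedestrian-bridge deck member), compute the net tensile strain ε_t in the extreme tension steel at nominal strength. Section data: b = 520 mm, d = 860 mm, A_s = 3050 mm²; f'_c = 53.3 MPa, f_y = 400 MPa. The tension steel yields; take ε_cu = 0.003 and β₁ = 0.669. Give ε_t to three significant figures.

a = A_s f_y/(0.85 f'_c b) = 51.79 mm.
β₁ = 0.669, so c = a/β₁ = 51.79/0.669 = 77.41 mm.
From the linear strain diagram with ε_cu = 0.003: ε_t = 0.003 (d − c)/c = 0.003 × (860 − 77.41)/77.41 = 0.0303.
Since ε_t ≥ 0.005, the section is tension-controlled.

ε_t ≈ 0.0303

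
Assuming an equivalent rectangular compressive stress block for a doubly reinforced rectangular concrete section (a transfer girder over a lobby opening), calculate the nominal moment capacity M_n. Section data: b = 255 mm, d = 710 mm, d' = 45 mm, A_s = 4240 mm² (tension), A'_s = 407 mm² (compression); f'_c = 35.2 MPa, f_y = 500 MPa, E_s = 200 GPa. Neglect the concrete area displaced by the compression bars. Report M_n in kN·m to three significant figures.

M_n ≈ 1260 kN·m

Assume both tension and compression steel yield.
Net tension couple steel: A_s − A'_s = 3833 mm².
a = (A_s − A'_s) f_y / (0.85 f'_c b) = 1916500/(0.85 × 35.2 × 255) = 251.19 mm.
c = a/β₁ = 251.19/0.799 = 314.38 mm; ε'_s = 0.003(c − d')/c = 0.0026 ≥ f_y/E_s = 0.0025, so compression steel does yield.
M_n = (A_s − A'_s) f_y (d − a/2) + A'_s f_y (d − d') = [1916500 × (710 − 125.595) + 203500 × (710 − 45)] × 10⁻⁶ = 1120.01 + 135.33 = 1255.34 kN·m.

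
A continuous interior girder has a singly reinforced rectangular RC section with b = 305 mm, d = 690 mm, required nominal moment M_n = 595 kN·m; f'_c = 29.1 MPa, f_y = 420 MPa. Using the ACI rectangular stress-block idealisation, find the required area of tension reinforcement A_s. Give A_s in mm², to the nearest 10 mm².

A_s ≈ 2260 mm²

With M_n = 0.85 f'_c a b (d − a/2), solve the quadratic for a:
a = d − √(d² − 2M_n/(0.85 f'_c b)) = 690 − √(690² − 2 × 595×10⁶/(0.85 × 29.1 × 305)) = 125.76 mm.
A_s = 0.85 f'_c a b / f_y = 0.85 × 29.1 × 125.76 × 305 / 420 = 2258.9 mm².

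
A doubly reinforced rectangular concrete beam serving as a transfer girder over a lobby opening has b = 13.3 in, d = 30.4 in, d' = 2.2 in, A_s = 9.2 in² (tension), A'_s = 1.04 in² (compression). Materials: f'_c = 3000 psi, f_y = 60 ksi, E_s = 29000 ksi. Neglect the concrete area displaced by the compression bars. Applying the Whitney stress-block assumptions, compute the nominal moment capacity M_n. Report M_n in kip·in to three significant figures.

M_n ≈ 13100 kip·in

Assume both steels yield.
a = (A_s − A'_s) f_y/(0.85 f'_c b) = (9.2 − 1.04) × 60/(0.85 × 3 × 13.3) = 14.436 in.
c = a/β₁ = 14.436/0.85 = 16.984 in; ε'_s = 0.003(c − d')/c = 0.0026 ≥ ε_y = 0.0021, so the compression steel yields.
M_n = (A_s − A'_s) f_y (d − a/2) + A'_s f_y (d − d') = 489.6 × (30.4 − 7.218) + 62.4 × (30.4 − 2.2) = 11349.9 + 1759.7 = 13109.6 kip·in.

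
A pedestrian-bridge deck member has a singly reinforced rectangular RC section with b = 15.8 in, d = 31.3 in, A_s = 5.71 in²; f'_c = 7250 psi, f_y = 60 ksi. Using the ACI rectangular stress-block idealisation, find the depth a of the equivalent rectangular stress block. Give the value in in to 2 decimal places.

a ≈ 3.52 in

T = A_s f_y = 5.71 × 60 = 342.6 kips.
a = T/(0.85 f'_c b) = 342.6/(0.85 × 7.25 × 15.8) = 3.52 in.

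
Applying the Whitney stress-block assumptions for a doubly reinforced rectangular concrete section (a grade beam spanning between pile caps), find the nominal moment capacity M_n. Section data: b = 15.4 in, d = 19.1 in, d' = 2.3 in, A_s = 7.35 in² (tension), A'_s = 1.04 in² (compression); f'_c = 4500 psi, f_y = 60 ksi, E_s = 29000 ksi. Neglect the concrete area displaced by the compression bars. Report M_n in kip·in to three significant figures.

M_n ≈ 7060 kip·in

Assume both steels yield.
a = (A_s − A'_s) f_y/(0.85 f'_c b) = (7.35 − 1.04) × 60/(0.85 × 4.5 × 15.4) = 6.427 in.
c = a/β₁ = 6.427/0.825 = 7.790 in; ε'_s = 0.003(c − d')/c = 0.0021 ≥ ε_y = 0.0021, so the compression steel yields.
M_n = (A_s − A'_s) f_y (d − a/2) + A'_s f_y (d − d') = 378.6 × (19.1 − 3.2135) + 62.4 × (19.1 − 2.3) = 6014.6 + 1048.3 = 7062.9 kip·in.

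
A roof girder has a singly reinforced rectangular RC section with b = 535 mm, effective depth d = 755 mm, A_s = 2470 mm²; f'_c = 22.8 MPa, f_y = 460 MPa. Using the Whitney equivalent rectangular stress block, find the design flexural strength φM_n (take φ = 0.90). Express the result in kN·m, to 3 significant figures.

T = A_s f_y = 2470 × 460 = 1136200 N = 1136.2 kN.
From C = T: a = T/(0.85 f'_c b) = 1136200/(0.85 × 22.8 × 535) = 109.58 mm.
M_n = T(d − a/2) = 1136.2 kN × (755 − 54.79) mm = 795.58 kN·m.
φM_n = 0.90 × 795.58 = 716.02 kN·m.

φM_n ≈ 716 kN·m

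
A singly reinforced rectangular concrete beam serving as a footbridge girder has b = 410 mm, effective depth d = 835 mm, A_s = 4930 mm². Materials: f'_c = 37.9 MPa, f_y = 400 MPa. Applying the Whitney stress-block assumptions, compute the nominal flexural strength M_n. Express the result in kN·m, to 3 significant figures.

M_n ≈ 1500 kN·m

T = A_s f_y = 4930 × 400 = 1972000 N = 1972 kN.
From C = T: a = T/(0.85 f'_c b) = 1972000/(0.85 × 37.9 × 410) = 149.30 mm.
M_n = T(d − a/2) = 1972 kN × (835 − 74.65) mm = 1499.41 kN·m.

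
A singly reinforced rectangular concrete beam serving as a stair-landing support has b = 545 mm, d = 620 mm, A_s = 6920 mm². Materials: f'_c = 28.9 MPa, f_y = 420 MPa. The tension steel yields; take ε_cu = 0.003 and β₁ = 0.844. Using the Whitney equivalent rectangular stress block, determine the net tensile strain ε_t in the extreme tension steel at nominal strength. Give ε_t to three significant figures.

ε_t ≈ 0.00423

a = A_s f_y/(0.85 f'_c b) = 217.09 mm.
β₁ = 0.844, so c = a/β₁ = 217.09/0.844 = 257.22 mm.
From the linear strain diagram with ε_cu = 0.003: ε_t = 0.003 (d − c)/c = 0.003 × (620 − 257.22)/257.22 = 0.00423.
ε_t is between 0.004 and 0.005 — transition zone.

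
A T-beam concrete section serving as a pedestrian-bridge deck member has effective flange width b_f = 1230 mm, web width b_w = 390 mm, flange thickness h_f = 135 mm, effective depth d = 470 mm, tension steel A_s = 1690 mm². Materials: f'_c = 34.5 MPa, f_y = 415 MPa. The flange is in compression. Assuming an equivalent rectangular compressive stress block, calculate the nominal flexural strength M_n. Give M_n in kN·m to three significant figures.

M_n ≈ 323 kN·m

Tension: T = A_s f_y = 1690 × 415 = 701350 N.
Try a within the flange: a = T/(0.85 f'_c b_f) = 701350/(0.85 × 34.5 × 1230) = 19.44 mm.
Since a = 19.44 ≤ h_f = 135 mm, the stress block lies entirely in the flange; analyse as a rectangular beam of width b_f.
M_n = T(d − a/2) = 701350 × (470 − 9.72) = 322.82 × 10⁶ N·mm.
M_n = 322.82 kN·m.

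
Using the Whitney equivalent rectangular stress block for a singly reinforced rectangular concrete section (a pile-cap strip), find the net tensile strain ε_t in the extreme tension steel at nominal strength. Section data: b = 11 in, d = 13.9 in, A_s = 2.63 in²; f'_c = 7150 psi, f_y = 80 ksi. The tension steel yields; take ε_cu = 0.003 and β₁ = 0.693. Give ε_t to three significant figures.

ε_t ≈ 0.00618

a = A_s f_y/(0.85 f'_c b) = 3.147 in.
β₁ = 0.693, so c = a/β₁ = 3.147/0.693 = 4.541 in.
From the linear strain diagram with ε_cu = 0.003: ε_t = 0.003 (d − c)/c = 0.003 × (13.9 − 4.541)/4.541 = 0.00618.
Since ε_t ≥ 0.005, the section is tension-controlled.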